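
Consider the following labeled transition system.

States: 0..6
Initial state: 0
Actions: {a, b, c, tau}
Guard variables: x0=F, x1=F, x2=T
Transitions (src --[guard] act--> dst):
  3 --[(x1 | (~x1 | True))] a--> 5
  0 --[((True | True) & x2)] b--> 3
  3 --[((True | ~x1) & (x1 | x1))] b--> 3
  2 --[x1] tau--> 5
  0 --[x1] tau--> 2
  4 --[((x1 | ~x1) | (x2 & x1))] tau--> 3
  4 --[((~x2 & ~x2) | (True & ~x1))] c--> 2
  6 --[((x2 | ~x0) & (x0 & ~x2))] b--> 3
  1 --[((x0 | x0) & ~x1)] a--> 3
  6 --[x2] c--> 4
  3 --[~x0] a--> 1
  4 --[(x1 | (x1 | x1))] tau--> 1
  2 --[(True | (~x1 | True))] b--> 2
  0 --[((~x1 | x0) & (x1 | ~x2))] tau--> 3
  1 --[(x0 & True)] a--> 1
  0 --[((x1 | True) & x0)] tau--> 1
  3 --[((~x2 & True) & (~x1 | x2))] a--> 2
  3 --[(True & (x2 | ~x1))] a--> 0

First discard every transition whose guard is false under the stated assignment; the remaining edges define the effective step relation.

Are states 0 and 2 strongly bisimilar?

Refine partition for ~:
  P[0] = {{0,1,2,3,4,5,6}}
  P[1] = {{0,2},{1,5},{3},{4},{6}}
  P[2] = {{0},{1,5},{2},{3},{4},{6}}
stable after 3 split(s): 6 block(s)
class of 0: {0}; class of 2: {2}

Answer: NOT BISIMILAR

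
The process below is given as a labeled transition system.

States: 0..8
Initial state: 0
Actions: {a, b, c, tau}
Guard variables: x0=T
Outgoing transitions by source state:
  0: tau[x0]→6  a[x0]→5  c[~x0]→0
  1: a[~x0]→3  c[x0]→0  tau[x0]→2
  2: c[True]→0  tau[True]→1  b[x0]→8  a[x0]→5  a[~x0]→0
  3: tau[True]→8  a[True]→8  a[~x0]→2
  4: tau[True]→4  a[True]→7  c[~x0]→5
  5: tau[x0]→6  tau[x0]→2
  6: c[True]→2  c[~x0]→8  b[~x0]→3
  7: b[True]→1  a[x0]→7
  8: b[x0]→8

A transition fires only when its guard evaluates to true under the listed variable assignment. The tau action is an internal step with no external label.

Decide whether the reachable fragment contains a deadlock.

Answer: DEADLOCK-FREE

Analysis:
Reach set: {0,1,2,5,6,8}
  0: a→5  tau→6  [deg 2]
  1: c→0  tau→2  [deg 2]
  2: a→5  b→8  c→0  tau→1  [deg 4]
  5: tau→2  tau→6  [deg 2]
  6: c→2  [deg 1]
  8: b→8  [deg 1]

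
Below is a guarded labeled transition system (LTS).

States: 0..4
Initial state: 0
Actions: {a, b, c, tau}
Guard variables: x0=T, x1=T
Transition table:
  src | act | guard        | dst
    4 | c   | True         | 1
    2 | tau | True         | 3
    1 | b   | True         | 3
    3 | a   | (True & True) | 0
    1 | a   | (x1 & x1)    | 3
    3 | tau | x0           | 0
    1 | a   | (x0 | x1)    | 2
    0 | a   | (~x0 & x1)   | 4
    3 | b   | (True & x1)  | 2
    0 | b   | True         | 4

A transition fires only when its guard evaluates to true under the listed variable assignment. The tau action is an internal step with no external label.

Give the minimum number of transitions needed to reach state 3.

Answer: 3

Working:
Breadth-first toward 3:
  depth 0: {0}
  depth 1: {4}
  depth 2: {1}
  depth 3: {2,3}
first hit 3 at d=3 via b·c·a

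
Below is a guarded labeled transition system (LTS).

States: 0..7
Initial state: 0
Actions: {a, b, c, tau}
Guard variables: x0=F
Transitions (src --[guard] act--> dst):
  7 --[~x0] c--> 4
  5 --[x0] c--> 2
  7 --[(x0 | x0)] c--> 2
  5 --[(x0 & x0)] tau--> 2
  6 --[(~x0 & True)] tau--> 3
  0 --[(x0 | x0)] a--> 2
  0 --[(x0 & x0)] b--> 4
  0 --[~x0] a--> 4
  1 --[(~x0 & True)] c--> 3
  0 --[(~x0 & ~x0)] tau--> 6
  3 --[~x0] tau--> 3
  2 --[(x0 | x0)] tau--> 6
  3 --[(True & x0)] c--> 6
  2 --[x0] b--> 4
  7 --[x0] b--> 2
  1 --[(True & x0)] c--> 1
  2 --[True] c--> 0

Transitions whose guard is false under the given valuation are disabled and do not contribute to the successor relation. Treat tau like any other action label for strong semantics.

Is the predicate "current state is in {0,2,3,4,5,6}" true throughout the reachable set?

Answer: INVARIANT HOLDS

Analysis:
Safe = {0,2,3,4,5,6}
Reachable = {0,3,4,6}
  0: safe
  3: safe
  4: safe
  6: safe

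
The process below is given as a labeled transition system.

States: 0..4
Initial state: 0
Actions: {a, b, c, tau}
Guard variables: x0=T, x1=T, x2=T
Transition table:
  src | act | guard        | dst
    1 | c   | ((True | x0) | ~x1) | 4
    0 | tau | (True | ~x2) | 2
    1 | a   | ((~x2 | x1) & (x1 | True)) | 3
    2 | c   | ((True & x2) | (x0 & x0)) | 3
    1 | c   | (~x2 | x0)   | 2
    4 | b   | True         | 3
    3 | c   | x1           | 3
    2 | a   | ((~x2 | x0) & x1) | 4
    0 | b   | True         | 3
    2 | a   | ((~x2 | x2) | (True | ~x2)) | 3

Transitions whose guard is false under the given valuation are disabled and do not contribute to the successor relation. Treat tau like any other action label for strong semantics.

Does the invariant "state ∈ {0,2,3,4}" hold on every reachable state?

Answer: INVARIANT HOLDS

Trace:
Allowed set {0,2,3,4}
Reach set: {0,2,3,4}
  0: ok
  2: ok
  3: ok
  4: ok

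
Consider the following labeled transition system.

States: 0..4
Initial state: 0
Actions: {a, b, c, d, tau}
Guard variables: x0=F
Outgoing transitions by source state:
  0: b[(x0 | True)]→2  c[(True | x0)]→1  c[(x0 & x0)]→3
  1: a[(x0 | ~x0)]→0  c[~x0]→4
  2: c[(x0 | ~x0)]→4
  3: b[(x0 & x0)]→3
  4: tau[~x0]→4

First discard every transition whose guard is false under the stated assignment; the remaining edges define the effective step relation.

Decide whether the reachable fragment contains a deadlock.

Answer: DEADLOCK-FREE

Trace:
Reach set: {0,1,2,4}
  0: b→2  c→1  [2 exit(s)]
  1: a→0  c→4  [2 exit(s)]
  2: c→4  [1 exit(s)]
  4: tau→4  [1 exit(s)]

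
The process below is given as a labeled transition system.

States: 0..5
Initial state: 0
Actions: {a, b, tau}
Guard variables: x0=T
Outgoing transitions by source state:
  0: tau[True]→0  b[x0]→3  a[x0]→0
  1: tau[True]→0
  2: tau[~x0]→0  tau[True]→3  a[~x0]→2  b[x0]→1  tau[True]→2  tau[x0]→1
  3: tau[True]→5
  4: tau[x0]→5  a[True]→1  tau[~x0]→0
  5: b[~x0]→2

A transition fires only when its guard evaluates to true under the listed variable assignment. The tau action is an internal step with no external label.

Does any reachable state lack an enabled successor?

Answer: DEADLOCK at state 5

Analysis:
R = {0,3,5}
  0: a→0  b→3  tau→0  [3 exit(s)]
  3: tau→5  [1 exit(s)]
  5: ∅  [STUCK]
witness 5: b·tau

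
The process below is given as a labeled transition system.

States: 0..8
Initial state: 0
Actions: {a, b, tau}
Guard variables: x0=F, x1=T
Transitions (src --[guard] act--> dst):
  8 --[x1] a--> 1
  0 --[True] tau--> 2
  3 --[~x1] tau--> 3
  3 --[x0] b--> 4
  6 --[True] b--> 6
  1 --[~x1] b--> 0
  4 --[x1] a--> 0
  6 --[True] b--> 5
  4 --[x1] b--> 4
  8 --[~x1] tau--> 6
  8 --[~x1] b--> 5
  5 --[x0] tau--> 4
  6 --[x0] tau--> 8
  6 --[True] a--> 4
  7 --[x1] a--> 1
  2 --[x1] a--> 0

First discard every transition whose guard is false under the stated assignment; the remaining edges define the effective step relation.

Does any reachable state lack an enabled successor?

Reach set: {0,2}
  0: tau→2  [1 out]
  2: a→0  [1 out]

Answer: DEADLOCK-FREE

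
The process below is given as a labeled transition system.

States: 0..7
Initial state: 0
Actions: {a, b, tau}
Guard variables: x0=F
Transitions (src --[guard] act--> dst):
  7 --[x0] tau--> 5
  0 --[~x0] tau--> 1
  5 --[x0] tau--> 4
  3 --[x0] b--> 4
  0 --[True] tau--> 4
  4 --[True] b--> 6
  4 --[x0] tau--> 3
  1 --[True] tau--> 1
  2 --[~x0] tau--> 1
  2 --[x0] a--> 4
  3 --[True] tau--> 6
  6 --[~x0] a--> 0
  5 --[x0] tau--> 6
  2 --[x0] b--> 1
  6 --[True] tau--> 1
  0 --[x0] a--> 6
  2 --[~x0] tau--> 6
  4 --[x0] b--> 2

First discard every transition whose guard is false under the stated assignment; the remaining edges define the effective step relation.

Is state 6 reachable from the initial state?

Guard filter leaves 9 enabled edge(s).
L0 = {0}
L1 = {1,4}  cumulative {0,1,4}
L2 = {6}  cumulative {0,1,4,6}
Reachable = {0,1,4,6}
trace reaching 6: tau·b

Answer: REACHABLE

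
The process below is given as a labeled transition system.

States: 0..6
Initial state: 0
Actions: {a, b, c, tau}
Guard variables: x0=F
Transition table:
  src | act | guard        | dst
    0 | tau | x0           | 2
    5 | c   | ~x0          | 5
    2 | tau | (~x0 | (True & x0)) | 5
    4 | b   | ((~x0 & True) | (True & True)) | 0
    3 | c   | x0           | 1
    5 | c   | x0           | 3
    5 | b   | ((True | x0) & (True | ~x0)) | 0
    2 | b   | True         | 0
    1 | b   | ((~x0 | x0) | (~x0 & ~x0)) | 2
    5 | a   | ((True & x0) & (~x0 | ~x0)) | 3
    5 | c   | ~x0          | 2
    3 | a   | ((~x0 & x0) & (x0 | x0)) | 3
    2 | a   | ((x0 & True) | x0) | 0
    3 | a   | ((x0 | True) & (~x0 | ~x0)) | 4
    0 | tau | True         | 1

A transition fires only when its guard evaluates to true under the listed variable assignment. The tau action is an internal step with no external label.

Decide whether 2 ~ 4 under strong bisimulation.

Answer: NOT BISIMILAR

Working:
Bisimulation quotient by refinement:
  P[0] = {{0,1,2,3,4,5,6}}
  P[1] = {{0},{1,4},{2},{3},{5},{6}}
  P[2] = {{0},{1},{2},{3},{4},{5},{6}}
7 equivalence class(es) (converged in 3)
2∈{2}, 4∈{4}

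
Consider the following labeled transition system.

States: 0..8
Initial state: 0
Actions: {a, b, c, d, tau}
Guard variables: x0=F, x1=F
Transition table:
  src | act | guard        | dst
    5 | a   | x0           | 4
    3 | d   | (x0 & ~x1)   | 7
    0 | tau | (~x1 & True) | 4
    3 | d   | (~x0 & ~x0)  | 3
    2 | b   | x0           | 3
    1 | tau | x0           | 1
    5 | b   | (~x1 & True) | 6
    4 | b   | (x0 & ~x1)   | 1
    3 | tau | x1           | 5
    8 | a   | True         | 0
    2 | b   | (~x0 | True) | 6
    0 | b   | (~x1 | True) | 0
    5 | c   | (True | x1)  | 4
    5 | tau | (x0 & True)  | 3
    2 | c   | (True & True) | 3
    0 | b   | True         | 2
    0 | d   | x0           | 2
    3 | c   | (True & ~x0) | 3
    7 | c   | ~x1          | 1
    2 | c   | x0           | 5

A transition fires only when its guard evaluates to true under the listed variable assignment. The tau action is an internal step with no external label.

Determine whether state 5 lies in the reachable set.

After dropping false guards: 11 live edges.
depth 0: {0}
depth 1: {2,4}  now seen {0,2,4}
depth 2: {3,6}  now seen {0,2,3,4,6}
R = {0,2,3,4,6}

Answer: UNREACHABLE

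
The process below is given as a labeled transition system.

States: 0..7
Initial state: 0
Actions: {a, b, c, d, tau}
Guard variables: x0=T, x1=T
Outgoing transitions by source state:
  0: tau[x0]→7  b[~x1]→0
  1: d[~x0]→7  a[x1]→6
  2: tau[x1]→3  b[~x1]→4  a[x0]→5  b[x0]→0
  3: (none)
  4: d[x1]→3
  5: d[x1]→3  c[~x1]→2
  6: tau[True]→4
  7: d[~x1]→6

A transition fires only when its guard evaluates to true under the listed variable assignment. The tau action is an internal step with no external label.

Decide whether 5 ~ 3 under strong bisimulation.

Refine partition for ~:
  P[0] = {{0,1,2,3,4,5,6,7}}
  P[1] = {{0,6},{1},{2},{3,7},{4,5}}
  P[2] = {{0},{1},{2},{3,7},{4,5},{6}}
stable after 3 split(s): 6 block(s)
5∈{4,5}, 3∈{3,7}

Answer: NOT BISIMILAR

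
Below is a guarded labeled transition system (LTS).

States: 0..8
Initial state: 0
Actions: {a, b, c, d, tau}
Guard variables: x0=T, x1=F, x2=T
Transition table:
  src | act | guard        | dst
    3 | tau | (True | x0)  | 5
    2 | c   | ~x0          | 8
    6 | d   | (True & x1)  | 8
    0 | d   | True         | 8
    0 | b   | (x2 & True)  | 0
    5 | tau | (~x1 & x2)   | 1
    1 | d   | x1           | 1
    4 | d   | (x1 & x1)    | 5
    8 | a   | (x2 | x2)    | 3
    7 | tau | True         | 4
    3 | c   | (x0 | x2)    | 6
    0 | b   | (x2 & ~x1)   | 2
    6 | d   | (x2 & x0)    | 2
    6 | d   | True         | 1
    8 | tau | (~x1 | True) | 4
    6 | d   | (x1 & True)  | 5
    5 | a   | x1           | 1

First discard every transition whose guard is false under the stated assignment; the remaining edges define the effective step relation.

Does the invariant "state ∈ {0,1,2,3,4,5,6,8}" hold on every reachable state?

Safe = {0,1,2,3,4,5,6,8}
Reachable = {0,1,2,3,4,5,6,8}
  0: ok
  1: ok
  2: ok
  3: ok
  4: ok
  5: ok
  6: ok
  8: ok

Answer: INVARIANT HOLDS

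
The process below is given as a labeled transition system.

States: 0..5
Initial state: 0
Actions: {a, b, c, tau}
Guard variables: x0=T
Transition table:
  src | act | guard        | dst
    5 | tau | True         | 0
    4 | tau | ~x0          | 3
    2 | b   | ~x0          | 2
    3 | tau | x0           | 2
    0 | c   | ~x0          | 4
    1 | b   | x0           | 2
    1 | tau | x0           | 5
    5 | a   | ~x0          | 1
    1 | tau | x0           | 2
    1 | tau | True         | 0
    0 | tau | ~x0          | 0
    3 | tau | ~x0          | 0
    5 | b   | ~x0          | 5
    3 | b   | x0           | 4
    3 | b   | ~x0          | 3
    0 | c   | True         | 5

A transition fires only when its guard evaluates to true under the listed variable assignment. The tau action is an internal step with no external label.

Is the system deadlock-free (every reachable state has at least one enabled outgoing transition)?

R = {0,5}
  0: c→5  [1 exit(s)]
  5: tau→0  [1 exit(s)]

Answer: DEADLOCK-FREE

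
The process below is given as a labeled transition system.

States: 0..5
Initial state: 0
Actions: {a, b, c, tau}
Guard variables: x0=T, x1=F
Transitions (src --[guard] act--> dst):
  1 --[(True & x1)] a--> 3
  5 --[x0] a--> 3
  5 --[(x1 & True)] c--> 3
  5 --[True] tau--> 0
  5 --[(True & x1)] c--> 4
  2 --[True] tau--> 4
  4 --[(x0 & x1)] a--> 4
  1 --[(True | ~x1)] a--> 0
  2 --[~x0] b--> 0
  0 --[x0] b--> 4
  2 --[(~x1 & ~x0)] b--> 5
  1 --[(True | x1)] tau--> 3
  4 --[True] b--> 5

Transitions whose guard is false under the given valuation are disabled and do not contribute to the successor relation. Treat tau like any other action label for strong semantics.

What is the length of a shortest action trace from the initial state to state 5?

Layered search for 5:
  L0 = {0}
  L1 = {4}
  L2 = {5}
first hit 5 at d=2 via b·b

Answer: 2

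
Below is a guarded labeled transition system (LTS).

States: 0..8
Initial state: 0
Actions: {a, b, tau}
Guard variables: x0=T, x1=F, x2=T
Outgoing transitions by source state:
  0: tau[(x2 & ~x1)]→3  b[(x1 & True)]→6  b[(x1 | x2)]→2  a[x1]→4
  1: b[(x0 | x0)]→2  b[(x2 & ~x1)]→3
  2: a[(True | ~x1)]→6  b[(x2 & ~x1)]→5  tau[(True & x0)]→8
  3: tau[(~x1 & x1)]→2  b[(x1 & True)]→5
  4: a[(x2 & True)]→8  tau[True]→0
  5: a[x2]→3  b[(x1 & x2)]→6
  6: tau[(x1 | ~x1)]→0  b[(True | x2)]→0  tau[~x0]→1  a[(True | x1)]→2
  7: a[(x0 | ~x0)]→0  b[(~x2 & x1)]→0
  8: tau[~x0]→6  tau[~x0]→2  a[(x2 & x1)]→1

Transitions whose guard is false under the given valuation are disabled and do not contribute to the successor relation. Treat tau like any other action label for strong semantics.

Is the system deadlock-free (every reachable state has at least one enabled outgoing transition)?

Answer: DEADLOCK at state 3

Working:
R = {0,2,3,5,6,8}
  0: b→2  tau→3  [2 exit(s)]
  2: a→6  b→5  tau→8  [3 exit(s)]
  3: ∅  [STUCK]
  5: a→3  [1 exit(s)]
  6: a→2  b→0  tau→0  [3 exit(s)]
  8: ∅  [STUCK]
Path to 3: tau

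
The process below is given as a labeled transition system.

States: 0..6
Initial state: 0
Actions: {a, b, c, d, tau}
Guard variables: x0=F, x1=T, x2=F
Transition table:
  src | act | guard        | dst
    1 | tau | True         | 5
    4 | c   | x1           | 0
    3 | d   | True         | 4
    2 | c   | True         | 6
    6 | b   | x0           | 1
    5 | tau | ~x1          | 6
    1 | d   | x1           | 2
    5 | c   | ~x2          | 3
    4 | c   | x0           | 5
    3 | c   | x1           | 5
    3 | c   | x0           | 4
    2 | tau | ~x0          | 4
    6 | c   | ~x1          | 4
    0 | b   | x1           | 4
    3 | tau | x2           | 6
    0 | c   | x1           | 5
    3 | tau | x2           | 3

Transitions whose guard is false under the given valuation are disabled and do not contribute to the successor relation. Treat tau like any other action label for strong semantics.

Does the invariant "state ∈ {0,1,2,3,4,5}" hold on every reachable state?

Answer: INVARIANT HOLDS

Working:
Allowed set {0,1,2,3,4,5}
R = {0,3,4,5}
  0: ✓
  3: ✓
  4: ✓
  5: ✓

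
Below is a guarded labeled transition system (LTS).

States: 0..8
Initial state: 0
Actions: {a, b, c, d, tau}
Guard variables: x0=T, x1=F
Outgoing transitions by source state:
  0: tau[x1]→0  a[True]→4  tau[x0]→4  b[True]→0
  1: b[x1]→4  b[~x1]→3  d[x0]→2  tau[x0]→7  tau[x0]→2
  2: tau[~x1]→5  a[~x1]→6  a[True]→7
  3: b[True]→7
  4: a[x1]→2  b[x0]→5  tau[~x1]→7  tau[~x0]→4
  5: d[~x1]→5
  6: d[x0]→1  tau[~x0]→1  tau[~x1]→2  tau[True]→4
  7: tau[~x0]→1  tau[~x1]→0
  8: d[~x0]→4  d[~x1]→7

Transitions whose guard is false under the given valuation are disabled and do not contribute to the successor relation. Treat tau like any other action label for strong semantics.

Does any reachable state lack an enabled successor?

Answer: DEADLOCK-FREE

Analysis:
Reach set: {0,4,5,7}
  0: a→4  b→0  tau→4  [deg 3]
  4: b→5  tau→7  [deg 2]
  5: d→5  [deg 1]
  7: tau→0  [deg 1]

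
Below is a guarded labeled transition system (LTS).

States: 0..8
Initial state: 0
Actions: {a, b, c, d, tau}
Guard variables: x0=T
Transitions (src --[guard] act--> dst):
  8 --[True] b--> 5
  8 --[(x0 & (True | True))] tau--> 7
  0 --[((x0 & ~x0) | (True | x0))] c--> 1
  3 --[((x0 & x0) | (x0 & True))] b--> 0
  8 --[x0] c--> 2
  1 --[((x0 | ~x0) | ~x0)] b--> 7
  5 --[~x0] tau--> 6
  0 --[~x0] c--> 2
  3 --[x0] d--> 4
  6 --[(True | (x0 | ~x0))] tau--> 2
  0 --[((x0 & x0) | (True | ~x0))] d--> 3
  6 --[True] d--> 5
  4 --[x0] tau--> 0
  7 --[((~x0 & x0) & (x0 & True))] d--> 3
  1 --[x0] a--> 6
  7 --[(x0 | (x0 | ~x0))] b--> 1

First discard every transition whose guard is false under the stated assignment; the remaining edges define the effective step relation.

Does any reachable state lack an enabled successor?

Answer: DEADLOCK at state 2

Trace:
Reach set: {0,1,2,3,4,5,6,7}
  0: c→1  d→3  [2 out]
  1: a→6  b→7  [2 out]
  2: ∅  [STUCK]
  3: b→0  d→4  [2 out]
  4: tau→0  [1 out]
  5: ∅  [STUCK]
  6: d→5  tau→2  [2 out]
  7: b→1  [1 out]
Path to 2: c·a·tau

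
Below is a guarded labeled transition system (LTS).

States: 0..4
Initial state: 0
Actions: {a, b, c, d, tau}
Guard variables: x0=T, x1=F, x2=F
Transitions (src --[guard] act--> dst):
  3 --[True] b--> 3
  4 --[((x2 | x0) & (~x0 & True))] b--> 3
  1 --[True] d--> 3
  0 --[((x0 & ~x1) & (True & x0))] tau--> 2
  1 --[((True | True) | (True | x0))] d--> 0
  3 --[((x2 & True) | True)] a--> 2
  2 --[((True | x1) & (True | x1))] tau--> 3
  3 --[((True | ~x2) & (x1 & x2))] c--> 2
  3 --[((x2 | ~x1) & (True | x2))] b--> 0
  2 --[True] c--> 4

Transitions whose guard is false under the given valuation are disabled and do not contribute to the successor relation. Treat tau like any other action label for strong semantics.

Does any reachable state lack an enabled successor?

R = {0,2,3,4}
  0: tau→2  [deg 1]
  2: c→4  tau→3  [deg 2]
  3: a→2  b→0  b→3  [deg 3]
  4: ∅  [no exit]
Path to 4: tau·c

Answer: DEADLOCK at state 4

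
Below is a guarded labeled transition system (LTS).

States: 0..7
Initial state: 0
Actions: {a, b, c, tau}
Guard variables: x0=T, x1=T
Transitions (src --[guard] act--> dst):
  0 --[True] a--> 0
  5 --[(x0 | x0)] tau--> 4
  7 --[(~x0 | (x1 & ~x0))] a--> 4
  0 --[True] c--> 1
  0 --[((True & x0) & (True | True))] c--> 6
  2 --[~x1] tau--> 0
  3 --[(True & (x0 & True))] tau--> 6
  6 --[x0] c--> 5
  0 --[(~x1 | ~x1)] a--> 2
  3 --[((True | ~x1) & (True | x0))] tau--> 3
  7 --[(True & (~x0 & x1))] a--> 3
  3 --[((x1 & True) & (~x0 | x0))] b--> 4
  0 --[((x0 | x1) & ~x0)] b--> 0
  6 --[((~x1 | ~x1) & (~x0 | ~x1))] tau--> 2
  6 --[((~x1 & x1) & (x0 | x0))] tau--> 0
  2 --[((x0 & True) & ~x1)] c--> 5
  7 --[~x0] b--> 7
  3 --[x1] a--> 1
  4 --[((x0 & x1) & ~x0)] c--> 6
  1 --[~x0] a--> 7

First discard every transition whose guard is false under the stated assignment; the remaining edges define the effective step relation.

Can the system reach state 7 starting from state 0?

9 transition(s) survive guard evaluation.
L0 = {0}
L1 = {1,6}  total {0,1,6}
L2 = {5}  total {0,1,5,6}
L3 = {4}  total {0,1,4,5,6}
R = {0,1,4,5,6}

Answer: UNREACHABLE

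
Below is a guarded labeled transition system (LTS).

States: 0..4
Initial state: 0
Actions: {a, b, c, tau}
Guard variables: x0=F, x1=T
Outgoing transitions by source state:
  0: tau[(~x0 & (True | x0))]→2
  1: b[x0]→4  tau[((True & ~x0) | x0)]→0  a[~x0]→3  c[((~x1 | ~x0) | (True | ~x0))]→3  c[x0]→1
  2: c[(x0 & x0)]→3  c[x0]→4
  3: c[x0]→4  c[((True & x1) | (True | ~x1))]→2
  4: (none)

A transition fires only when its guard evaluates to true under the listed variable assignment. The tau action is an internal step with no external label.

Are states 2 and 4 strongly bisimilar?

Bisimulation quotient by refinement:
  π0 = {{0,1,2,3,4}}
  π1 = {{0},{1},{2,4},{3}}
4 equivalence class(es) (converged in 2)
2∈{2,4}, 4∈{2,4}

Answer: BISIMILAR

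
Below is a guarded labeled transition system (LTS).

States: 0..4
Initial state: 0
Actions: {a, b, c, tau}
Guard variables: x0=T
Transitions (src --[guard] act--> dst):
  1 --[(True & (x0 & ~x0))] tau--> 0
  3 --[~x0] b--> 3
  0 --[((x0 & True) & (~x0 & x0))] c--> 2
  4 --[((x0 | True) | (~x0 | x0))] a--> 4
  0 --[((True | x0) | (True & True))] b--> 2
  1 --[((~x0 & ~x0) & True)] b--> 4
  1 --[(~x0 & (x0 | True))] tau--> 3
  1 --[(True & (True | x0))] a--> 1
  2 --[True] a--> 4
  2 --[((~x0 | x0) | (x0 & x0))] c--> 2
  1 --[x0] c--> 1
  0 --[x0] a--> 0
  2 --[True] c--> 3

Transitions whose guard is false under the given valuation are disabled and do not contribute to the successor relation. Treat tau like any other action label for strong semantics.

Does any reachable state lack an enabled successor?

R = {0,2,3,4}
  0: a→0  b→2  [2 exit(s)]
  2: a→4  c→2  c→3  [3 exit(s)]
  3: ∅  [deadlock]
  4: a→4  [1 exit(s)]
trace reaching 3: b·c

Answer: DEADLOCK at state 3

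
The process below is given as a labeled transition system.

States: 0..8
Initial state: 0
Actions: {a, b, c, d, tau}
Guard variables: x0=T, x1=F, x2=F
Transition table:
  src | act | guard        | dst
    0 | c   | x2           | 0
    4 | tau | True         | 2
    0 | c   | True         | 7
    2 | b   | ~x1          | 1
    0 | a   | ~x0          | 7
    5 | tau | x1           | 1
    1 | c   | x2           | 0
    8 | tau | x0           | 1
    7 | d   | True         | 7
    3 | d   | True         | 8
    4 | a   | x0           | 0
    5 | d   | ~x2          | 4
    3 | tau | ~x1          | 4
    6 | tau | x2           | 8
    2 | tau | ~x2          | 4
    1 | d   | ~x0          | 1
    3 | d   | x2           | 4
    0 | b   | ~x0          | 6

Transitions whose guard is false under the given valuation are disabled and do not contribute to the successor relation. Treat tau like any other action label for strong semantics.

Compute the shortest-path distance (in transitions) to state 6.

Answer: UNREACHABLE

Working:
BFS to 6:
  depth 0: {0}
  depth 1: {7}
6 never appears.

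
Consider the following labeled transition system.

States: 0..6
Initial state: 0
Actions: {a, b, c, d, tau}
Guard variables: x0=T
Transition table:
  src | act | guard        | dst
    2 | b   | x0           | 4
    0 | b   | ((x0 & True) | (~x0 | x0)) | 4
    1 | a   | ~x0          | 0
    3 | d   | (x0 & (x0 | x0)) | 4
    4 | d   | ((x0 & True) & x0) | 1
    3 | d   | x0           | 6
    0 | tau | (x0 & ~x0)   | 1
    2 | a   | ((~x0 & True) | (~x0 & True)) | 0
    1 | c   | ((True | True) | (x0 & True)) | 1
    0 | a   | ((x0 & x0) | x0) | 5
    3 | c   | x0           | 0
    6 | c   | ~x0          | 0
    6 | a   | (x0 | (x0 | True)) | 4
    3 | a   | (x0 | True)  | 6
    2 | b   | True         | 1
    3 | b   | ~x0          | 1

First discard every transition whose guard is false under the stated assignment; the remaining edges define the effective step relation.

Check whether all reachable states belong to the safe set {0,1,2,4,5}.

Allowed set {0,1,2,4,5}
R = {0,1,4,5}
  0: ✓
  1: ✓
  4: ✓
  5: ✓

Answer: INVARIANT HOLDS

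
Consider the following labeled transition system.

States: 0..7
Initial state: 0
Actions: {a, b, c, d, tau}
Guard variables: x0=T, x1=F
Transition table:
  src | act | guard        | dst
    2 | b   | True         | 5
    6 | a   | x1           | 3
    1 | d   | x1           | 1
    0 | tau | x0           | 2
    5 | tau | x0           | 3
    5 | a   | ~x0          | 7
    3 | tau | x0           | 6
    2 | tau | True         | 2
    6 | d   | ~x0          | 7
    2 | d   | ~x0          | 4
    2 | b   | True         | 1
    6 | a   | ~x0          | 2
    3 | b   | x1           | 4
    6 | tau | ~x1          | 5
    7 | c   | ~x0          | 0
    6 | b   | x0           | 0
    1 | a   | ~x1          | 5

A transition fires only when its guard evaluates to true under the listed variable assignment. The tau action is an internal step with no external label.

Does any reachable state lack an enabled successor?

R = {0,1,2,3,5,6}
  0: tau→2  [deg 1]
  1: a→5  [deg 1]
  2: b→1  b→5  tau→2  [deg 3]
  3: tau→6  [deg 1]
  5: tau→3  [deg 1]
  6: b→0  tau→5  [deg 2]

Answer: DEADLOCK-FREE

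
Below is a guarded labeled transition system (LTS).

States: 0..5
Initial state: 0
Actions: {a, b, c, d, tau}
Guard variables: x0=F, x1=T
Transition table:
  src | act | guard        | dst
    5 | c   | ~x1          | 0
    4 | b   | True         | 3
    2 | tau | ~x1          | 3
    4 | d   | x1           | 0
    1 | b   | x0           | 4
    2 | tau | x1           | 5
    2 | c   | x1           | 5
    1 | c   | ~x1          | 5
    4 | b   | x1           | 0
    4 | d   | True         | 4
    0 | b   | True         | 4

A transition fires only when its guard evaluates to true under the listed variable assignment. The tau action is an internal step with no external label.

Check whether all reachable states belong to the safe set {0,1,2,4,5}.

Answer: INVARIANT VIOLATED at state 3

Working:
Safe = {0,1,2,4,5}
Reachable = {0,3,4}
  0: ✓
  3: ✗ unsafe
  4: ✓
witness against invariant: b·b → 3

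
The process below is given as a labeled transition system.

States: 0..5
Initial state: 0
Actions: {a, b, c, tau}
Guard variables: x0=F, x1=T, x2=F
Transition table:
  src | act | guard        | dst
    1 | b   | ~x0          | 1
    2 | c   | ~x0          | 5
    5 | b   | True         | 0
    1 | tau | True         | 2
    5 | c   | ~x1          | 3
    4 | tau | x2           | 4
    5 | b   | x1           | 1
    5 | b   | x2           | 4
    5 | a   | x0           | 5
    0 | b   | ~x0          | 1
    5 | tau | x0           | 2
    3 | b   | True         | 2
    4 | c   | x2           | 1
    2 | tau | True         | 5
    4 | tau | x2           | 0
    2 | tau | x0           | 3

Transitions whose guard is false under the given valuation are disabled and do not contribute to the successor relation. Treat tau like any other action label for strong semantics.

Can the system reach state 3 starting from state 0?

After dropping false guards: 8 live edges.
depth 0: {0}
depth 1: {1}  now seen {0,1}
depth 2: {2}  now seen {0,1,2}
depth 3: {5}  now seen {0,1,2,5}
Reachable = {0,1,2,5}

Answer: UNREACHABLE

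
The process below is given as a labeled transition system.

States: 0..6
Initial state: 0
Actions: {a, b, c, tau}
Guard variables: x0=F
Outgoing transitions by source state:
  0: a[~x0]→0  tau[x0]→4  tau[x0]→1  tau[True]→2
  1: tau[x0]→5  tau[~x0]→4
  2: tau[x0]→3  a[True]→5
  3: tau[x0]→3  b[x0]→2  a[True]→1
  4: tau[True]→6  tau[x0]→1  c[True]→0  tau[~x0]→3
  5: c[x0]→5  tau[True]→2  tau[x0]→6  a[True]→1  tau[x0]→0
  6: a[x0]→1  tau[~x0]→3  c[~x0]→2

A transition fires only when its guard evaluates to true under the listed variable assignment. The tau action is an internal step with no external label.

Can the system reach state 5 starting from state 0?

12 transition(s) survive guard evaluation.
depth 0: {0}
depth 1: {2}  cumulative {0,2}
depth 2: {5}  cumulative {0,2,5}
depth 3: {1}  cumulative {0,1,2,5}
depth 4: {4}  cumulative {0,1,2,4,5}
depth 5: {3,6}  cumulative {0,1,2,3,4,5,6}
R = {0,1,2,3,4,5,6}
Path to 5: tau·a

Answer: REACHABLE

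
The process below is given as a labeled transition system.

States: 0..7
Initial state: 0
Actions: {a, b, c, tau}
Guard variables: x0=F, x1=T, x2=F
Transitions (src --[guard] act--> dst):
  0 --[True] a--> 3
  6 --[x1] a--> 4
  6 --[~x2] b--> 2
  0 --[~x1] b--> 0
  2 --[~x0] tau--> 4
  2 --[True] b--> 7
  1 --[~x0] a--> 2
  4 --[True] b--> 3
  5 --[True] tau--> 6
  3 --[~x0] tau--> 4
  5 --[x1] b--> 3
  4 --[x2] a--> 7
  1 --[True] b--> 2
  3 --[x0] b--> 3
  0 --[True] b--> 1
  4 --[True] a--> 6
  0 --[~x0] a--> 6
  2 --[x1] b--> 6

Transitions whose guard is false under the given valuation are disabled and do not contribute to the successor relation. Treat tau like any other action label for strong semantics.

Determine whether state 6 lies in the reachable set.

Answer: REACHABLE

Working:
Guard filter leaves 15 enabled edge(s).
depth 0: {0}
depth 1: {1,3,6}  cumulative {0,1,3,6}
depth 2: {2,4}  cumulative {0,1,2,3,4,6}
depth 3: {7}  cumulative {0,1,2,3,4,6,7}
Reach set: {0,1,2,3,4,6,7}
trace reaching 6: a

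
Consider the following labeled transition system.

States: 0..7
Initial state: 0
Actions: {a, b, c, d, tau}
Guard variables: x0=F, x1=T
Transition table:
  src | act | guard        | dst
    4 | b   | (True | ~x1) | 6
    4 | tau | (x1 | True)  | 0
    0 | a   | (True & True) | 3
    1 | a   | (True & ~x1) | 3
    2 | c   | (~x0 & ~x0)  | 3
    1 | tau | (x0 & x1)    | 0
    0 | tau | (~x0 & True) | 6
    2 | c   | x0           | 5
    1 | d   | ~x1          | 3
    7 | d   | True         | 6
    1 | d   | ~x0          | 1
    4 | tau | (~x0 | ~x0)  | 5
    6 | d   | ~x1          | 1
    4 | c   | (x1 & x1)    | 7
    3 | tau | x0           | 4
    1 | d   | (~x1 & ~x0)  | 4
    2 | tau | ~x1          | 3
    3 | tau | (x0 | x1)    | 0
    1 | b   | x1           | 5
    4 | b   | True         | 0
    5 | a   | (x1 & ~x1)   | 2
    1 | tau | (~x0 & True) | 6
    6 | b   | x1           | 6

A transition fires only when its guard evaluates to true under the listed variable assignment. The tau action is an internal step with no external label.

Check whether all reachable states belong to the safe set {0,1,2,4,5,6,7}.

Allowed set {0,1,2,4,5,6,7}
Reachable = {0,3,6}
  0: ✓
  3: VIOLATES
  6: ✓
witness against invariant: a → 3

Answer: INVARIANT VIOLATED at state 3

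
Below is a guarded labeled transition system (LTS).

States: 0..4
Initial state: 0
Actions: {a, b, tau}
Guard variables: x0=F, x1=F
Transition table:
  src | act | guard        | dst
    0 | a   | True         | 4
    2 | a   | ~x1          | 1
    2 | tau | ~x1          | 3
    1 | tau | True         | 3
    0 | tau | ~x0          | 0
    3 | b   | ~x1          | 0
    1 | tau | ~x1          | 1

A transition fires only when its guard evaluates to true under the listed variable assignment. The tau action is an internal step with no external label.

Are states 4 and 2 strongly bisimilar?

Answer: NOT BISIMILAR

Analysis:
Bisimulation quotient by refinement:
  round 0: {{0,1,2,3,4}}
  round 1: {{0,2},{1},{3},{4}}
  round 2: {{0},{1},{2},{3},{4}}
stable after 3 split(s): 5 block(s)
4∈{4}, 2∈{2}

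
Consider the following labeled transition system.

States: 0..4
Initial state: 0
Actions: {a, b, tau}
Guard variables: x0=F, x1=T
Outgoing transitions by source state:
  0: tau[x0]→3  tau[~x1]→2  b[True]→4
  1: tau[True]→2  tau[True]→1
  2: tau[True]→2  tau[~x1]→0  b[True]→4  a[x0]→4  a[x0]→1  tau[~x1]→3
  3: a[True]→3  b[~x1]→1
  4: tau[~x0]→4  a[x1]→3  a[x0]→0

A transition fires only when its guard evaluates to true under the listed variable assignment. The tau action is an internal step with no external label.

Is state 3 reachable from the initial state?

Answer: REACHABLE

Analysis:
8 transition(s) survive guard evaluation.
Layer 0: {0}
Layer 1: {4}  now seen {0,4}
Layer 2: {3}  now seen {0,3,4}
Reach set: {0,3,4}
witness 3: b·a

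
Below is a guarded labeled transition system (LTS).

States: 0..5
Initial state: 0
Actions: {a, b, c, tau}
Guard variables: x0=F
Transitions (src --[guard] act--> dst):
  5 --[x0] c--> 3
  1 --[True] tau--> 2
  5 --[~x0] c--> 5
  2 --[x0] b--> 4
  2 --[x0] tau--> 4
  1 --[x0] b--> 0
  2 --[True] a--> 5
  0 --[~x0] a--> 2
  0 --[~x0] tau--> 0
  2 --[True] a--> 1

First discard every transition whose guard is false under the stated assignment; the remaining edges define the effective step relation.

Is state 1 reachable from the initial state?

6 transition(s) survive guard evaluation.
L0 = {0}
L1 = {2}  total {0,2}
L2 = {1,5}  total {0,1,2,5}
Reachable = {0,1,2,5}
trace reaching 1: a·a

Answer: REACHABLE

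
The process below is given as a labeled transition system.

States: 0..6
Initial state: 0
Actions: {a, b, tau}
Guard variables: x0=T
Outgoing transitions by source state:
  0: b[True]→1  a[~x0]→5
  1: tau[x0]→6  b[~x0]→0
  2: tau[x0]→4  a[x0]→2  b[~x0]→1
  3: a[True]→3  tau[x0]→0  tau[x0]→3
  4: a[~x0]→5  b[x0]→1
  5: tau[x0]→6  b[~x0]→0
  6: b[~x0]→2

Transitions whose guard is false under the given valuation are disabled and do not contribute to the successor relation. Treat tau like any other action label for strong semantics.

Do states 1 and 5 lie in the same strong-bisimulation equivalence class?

Refine partition for ~:
  round 0: {{0,1,2,3,4,5,6}}
  round 1: {{0,4},{1,5},{2,3},{6}}
  round 2: {{0,4},{1,5},{2},{3},{6}}
Fixed point at round 3; 5 class(es).
1∈{1,5}, 5∈{1,5}

Answer: BISIMILAR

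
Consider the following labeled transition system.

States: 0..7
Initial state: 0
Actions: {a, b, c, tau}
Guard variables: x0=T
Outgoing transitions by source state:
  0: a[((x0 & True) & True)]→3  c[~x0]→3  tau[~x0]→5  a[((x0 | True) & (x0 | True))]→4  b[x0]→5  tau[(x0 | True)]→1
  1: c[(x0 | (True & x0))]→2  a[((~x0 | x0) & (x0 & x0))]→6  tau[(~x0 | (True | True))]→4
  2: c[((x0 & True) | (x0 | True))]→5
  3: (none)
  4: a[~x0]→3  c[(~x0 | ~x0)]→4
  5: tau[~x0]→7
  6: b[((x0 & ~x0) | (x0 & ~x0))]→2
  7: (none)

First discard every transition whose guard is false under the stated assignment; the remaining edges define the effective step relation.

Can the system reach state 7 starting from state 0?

Guard filter leaves 8 enabled edge(s).
Layer 0: {0}
Layer 1: {1,3,4,5}  total {0,1,3,4,5}
Layer 2: {2,6}  total {0,1,2,3,4,5,6}
Reachable = {0,1,2,3,4,5,6}

Answer: UNREACHABLE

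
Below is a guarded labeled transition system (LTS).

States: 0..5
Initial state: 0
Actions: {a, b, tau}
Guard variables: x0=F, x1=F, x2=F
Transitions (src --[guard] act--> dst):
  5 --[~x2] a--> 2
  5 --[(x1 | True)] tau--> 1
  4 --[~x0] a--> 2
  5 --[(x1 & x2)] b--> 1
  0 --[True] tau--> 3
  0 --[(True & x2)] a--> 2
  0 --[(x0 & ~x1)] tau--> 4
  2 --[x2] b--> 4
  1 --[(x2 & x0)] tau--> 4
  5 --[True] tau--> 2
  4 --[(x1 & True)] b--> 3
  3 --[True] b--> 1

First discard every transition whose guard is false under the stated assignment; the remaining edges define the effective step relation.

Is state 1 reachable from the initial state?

6 transition(s) survive guard evaluation.
L0 = {0}
L1 = {3}  now seen {0,3}
L2 = {1}  now seen {0,1,3}
R = {0,1,3}
trace reaching 1: tau·b

Answer: REACHABLE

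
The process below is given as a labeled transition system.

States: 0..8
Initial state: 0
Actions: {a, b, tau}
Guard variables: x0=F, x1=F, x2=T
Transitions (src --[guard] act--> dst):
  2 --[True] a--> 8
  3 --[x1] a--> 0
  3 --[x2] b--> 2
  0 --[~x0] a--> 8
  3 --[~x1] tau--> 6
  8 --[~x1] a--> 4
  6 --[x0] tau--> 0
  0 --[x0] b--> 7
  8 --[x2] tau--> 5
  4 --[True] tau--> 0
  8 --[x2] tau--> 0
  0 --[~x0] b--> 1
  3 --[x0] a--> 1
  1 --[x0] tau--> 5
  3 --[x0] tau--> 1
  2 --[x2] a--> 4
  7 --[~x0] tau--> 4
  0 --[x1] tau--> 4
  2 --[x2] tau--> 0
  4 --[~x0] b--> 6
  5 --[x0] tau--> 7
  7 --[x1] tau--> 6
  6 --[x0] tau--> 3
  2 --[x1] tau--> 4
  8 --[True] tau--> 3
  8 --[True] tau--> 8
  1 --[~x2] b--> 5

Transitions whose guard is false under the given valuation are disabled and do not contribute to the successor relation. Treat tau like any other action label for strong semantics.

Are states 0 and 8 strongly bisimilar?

Refine partition for ~:
  π0 = {{0,1,2,3,4,5,6,7,8}}
  π1 = {{0},{1,5,6},{2,8},{3,4},{7}}
  π2 = {{0},{1,5,6},{2},{3},{4},{7},{8}}
stable after 3 split(s): 7 block(s)
class of 0: {0}; class of 8: {8}

Answer: NOT BISIMILAR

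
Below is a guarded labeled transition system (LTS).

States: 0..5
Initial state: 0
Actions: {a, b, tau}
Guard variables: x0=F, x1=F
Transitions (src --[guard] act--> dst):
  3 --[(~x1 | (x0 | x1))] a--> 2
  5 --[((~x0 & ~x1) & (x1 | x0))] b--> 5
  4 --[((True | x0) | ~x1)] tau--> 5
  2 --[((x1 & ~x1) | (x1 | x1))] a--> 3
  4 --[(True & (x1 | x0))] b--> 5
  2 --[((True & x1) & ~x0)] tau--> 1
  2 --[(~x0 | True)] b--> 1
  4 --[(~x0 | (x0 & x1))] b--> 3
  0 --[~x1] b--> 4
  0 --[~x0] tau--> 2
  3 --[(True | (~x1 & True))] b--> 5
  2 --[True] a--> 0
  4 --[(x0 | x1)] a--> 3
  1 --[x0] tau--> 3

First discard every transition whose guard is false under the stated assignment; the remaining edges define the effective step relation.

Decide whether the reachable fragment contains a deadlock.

Reach set: {0,1,2,3,4,5}
  0: b→4  tau→2  [deg 2]
  1: ∅  [no exit]
  2: a→0  b→1  [deg 2]
  3: a→2  b→5  [deg 2]
  4: b→3  tau→5  [deg 2]
  5: ∅  [no exit]
trace reaching 1: tau·b

Answer: DEADLOCK at state 1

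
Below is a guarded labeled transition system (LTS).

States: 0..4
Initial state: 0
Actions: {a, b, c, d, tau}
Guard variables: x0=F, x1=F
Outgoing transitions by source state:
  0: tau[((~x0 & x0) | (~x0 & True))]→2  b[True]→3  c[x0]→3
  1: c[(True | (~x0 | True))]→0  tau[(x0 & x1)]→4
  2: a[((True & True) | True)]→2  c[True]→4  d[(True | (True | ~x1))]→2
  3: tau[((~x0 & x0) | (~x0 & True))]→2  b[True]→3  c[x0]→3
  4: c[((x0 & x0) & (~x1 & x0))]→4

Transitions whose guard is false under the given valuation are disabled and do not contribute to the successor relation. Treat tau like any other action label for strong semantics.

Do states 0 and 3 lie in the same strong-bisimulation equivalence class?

Answer: BISIMILAR

Working:
Bisimulation quotient by refinement:
  P[0] = {{0,1,2,3,4}}
  P[1] = {{0,3},{1},{2},{4}}
stable after 2 split(s): 4 block(s)
[0]={0,3}  [3]={0,3}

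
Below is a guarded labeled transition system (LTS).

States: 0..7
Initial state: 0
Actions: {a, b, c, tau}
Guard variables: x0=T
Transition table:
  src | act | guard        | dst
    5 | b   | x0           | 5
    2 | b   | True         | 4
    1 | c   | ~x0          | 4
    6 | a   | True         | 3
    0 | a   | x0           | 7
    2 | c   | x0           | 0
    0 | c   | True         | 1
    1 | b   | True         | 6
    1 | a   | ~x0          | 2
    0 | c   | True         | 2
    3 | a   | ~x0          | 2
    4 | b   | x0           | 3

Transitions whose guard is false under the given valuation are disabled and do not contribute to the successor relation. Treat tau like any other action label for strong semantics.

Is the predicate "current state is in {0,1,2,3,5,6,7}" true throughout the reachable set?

Answer: INVARIANT VIOLATED at state 4

Analysis:
Safe = {0,1,2,3,5,6,7}
R = {0,1,2,3,4,6,7}
  0: ok
  1: ok
  2: ok
  3: ok
  4: outside
  6: ok
  7: ok
reach 4 via c·b — violates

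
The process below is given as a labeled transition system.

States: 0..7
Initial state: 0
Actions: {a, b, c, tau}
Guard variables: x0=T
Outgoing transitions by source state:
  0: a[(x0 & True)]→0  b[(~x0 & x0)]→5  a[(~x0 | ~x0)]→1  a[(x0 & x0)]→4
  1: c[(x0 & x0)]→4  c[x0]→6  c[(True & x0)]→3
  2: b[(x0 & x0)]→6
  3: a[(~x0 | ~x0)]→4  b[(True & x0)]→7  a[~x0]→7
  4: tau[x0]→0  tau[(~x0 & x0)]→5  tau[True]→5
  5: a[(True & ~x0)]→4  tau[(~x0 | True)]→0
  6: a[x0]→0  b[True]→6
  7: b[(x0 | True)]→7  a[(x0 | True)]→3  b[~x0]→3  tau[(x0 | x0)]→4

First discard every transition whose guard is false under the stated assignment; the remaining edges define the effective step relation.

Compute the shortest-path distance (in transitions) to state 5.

BFS to 5:
  depth 0: {0}
  depth 1: {4}
  depth 2: {5}
depth(5)=2, e.g. a·tau

Answer: 2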